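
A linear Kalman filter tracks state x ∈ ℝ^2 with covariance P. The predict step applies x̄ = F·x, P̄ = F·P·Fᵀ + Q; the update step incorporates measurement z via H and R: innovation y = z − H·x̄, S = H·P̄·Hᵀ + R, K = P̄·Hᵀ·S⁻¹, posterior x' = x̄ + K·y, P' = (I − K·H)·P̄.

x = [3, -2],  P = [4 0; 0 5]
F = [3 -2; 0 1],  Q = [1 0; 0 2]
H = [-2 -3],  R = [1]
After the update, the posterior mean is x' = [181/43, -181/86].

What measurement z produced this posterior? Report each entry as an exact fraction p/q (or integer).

x̄ = F·x = [13, -2]
P̄ = F·P·Fᵀ + Q = [57 -10; -10 7]
S = H·P̄·Hᵀ + R = [172]
K = P̄·Hᵀ·S⁻¹ = [-21/43; -1/172]
x' − x̄ = [-378/43, -9/86] = K·y
y = (KᵀK)⁻¹·Kᵀ·(x' − x̄) = [18]
z = y + H·x̄ = [18] + [-20] = [-2]

z = [-2]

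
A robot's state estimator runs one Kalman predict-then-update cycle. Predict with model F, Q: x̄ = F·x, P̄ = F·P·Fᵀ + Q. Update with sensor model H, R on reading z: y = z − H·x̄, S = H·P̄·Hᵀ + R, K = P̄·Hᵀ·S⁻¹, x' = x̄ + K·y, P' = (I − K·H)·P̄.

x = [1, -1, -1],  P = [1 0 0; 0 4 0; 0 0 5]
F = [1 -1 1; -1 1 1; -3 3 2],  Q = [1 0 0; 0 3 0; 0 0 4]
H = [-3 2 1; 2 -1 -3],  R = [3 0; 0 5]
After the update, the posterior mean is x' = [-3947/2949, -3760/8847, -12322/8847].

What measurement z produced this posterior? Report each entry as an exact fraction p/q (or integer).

x̄ = F·x = [1, -3, -8]
P̄ = F·P·Fᵀ + Q = [11 0 -5; 0 13 25; -5 25 69]
S = H·P̄·Hᵀ + R = [353 -529; -529 893]
K = P̄·Hᵀ·S⁻¹ = [-4787/11796 -2347/11796; -1009/35388 -4085/35388; -2089/8847 -3635/8847]
x' − x̄ = [-6896/2949, 22781/8847, 58454/8847] = K·y
y = (KᵀK)⁻¹·Kᵀ·(x' − x̄) = [19, -27]
z = y + H·x̄ = [19, -27] + [-17, 29] = [2, 2]

z = [2, 2]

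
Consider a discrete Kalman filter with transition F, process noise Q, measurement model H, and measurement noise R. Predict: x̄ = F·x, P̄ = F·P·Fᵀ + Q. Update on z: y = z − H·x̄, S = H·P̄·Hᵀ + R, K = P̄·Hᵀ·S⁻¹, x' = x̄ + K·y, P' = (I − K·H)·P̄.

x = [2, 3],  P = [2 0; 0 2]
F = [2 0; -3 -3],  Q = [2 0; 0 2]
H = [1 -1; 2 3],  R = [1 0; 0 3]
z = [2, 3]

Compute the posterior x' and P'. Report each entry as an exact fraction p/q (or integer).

x' = [274/163, -145/489]
P' = [954/2119 -248/2119; -248/2119 1766/6357]

x̄ = F·x = [4, -15]
P̄ = F·P·Fᵀ + Q = [10 -12; -12 38]
y = z − H·x̄ = [-17, 40]
S = H·P̄·Hᵀ + R = [73 -106; -106 241]
K = P̄·Hᵀ·S⁻¹ = [1202/2119 388/2119; -2510/6357 1270/6357]
x' = x̄ + K·y = [274/163, -145/489]
P' = (I − K·H)·P̄ = [954/2119 -248/2119; -248/2119 1766/6357]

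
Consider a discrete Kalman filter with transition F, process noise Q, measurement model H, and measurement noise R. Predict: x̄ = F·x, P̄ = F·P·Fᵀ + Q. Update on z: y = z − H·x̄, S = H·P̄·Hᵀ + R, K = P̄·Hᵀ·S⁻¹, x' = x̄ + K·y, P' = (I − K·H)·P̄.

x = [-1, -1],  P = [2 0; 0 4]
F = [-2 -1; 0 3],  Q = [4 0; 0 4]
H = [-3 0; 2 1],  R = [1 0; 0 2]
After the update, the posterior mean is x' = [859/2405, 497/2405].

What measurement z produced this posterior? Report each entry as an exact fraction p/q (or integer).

z = [-1, 1]

x̄ = F·x = [3, -3]
P̄ = F·P·Fᵀ + Q = [16 -12; -12 40]
S = H·P̄·Hᵀ + R = [145 -60; -60 58]
K = P̄·Hᵀ·S⁻¹ = [-792/2405 2/481; 1524/2405 448/481]
x' − x̄ = [-6356/2405, 7712/2405] = K·y
y = (KᵀK)⁻¹·Kᵀ·(x' − x̄) = [8, -2]
z = y + H·x̄ = [8, -2] + [-9, 3] = [-1, 1]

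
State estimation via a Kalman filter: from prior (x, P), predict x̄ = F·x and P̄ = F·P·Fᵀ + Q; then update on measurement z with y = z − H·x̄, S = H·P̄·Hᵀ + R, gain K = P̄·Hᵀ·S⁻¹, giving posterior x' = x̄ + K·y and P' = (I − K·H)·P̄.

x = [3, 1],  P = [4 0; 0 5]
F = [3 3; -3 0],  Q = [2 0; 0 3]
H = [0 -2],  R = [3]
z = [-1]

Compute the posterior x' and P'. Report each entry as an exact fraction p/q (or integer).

x' = [180/53, 17/53]
P' = [2671/53 -36/53; -36/53 39/53]

x̄ = F·x = [12, -9]
P̄ = F·P·Fᵀ + Q = [83 -36; -36 39]
y = z − H·x̄ = [-19]
S = H·P̄·Hᵀ + R = [159]
K = P̄·Hᵀ·S⁻¹ = [24/53; -26/53]
x' = x̄ + K·y = [180/53, 17/53]
P' = (I − K·H)·P̄ = [2671/53 -36/53; -36/53 39/53]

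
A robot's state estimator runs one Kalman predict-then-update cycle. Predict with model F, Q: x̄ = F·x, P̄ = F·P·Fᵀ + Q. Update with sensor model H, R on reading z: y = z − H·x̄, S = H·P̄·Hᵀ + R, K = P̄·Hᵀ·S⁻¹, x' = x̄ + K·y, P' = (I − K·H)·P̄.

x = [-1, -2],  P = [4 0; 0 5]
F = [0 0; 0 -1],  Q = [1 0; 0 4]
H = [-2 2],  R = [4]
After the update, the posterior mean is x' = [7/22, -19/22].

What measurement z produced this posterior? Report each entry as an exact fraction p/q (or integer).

z = [-3]

x̄ = F·x = [0, 2]
P̄ = F·P·Fᵀ + Q = [1 0; 0 9]
S = H·P̄·Hᵀ + R = [44]
K = P̄·Hᵀ·S⁻¹ = [-1/22; 9/22]
x' − x̄ = [7/22, -63/22] = K·y
y = (KᵀK)⁻¹·Kᵀ·(x' − x̄) = [-7]
z = y + H·x̄ = [-7] + [4] = [-3]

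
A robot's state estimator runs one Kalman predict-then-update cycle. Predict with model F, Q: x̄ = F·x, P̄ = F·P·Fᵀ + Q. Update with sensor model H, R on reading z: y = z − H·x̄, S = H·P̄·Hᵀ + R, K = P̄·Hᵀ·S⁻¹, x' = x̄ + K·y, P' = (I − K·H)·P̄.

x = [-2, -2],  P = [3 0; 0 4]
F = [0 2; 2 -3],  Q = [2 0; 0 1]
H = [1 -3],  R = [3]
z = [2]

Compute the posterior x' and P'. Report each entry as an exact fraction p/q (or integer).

x̄ = F·x = [-4, 2]
P̄ = F·P·Fᵀ + Q = [18 -24; -24 49]
y = z − H·x̄ = [12]
S = H·P̄·Hᵀ + R = [606]
K = P̄·Hᵀ·S⁻¹ = [15/101; -57/202]
x' = x̄ + K·y = [-224/101, -140/101]
P' = (I − K·H)·P̄ = [468/101 141/101; 141/101 151/202]

x' = [-224/101, -140/101]
P' = [468/101 141/101; 141/101 151/202]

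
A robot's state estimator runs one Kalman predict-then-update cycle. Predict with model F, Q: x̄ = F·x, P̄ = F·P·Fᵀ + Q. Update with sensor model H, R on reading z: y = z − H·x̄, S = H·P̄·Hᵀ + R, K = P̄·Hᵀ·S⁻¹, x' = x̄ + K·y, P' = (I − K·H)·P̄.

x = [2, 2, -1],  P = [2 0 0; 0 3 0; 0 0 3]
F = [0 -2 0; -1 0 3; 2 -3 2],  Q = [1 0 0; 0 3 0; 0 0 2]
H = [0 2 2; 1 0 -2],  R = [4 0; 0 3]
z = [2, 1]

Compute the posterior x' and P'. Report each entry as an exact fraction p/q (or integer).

x' = [-6413/1868, 1227/467, -1789/934]
P' = [17221/1868 -2258/467 4525/934; -2258/467 1910/467 -1483/467; 4525/934 -1483/467 3011/934]

x̄ = F·x = [-4, -5, -4]
P̄ = F·P·Fᵀ + Q = [13 0 18; 0 32 14; 18 14 49]
y = z − H·x̄ = [20, -3]
S = H·P̄·Hᵀ + R = [440 -216; -216 140]
K = P̄·Hᵀ·S⁻¹ = [9/1868 -293/1868; 427/934 236/467; 45/1868 -499/934]
x' = x̄ + K·y = [-6413/1868, 1227/467, -1789/934]
P' = (I − K·H)·P̄ = [17221/1868 -2258/467 4525/934; -2258/467 1910/467 -1483/467; 4525/934 -1483/467 3011/934]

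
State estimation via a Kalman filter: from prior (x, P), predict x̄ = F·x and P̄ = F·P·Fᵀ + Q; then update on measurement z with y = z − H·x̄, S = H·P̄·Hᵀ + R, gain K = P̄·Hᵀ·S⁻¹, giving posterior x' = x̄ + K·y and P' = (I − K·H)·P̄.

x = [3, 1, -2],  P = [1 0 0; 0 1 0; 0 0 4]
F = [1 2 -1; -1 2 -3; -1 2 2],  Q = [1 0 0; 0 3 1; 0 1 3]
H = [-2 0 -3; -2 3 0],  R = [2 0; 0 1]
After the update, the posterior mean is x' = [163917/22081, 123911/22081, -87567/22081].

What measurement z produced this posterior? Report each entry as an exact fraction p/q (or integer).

z = [-3, 2]

x̄ = F·x = [7, 5, -5]
P̄ = F·P·Fᵀ + Q = [10 15 -5; 15 44 -18; -5 -18 24]
S = H·P̄·Hᵀ + R = [198 82; 82 257]
K = P̄·Hᵀ·S⁻¹ = [-3335/44162 2680/22081; -1098/22081 9114/22081; -6163/22081 -1814/22081]
x' − x̄ = [9350/22081, 13506/22081, 22838/22081] = K·y
y = (KᵀK)⁻¹·Kᵀ·(x' − x̄) = [-4, 1]
z = y + H·x̄ = [-4, 1] + [1, 1] = [-3, 2]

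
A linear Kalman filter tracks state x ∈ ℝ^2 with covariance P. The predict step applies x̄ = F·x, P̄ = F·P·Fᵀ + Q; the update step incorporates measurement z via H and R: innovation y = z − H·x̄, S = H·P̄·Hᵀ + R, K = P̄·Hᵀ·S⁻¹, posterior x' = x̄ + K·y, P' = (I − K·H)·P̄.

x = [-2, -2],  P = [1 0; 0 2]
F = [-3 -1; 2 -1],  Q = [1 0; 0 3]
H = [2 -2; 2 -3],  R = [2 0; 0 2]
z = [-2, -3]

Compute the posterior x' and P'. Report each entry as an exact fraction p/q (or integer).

x' = [756/479, 1041/479]
P' = [1220/479 912/479; 912/479 754/479]

x̄ = F·x = [8, -2]
P̄ = F·P·Fᵀ + Q = [12 -4; -4 9]
y = z − H·x̄ = [-22, -25]
S = H·P̄·Hᵀ + R = [118 142; 142 179]
K = P̄·Hᵀ·S⁻¹ = [308/479 -148/479; 158/479 -219/479]
x' = x̄ + K·y = [756/479, 1041/479]
P' = (I − K·H)·P̄ = [1220/479 912/479; 912/479 754/479]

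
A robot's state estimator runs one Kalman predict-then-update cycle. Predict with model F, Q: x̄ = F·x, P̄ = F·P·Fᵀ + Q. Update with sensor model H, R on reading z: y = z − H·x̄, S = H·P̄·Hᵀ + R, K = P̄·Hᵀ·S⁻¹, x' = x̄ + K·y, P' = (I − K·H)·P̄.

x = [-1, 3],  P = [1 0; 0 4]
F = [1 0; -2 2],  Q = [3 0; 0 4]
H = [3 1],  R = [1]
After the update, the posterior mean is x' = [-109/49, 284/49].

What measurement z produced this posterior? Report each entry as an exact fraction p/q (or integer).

x̄ = F·x = [-1, 8]
P̄ = F·P·Fᵀ + Q = [4 -2; -2 24]
S = H·P̄·Hᵀ + R = [49]
K = P̄·Hᵀ·S⁻¹ = [10/49; 18/49]
x' − x̄ = [-60/49, -108/49] = K·y
y = (KᵀK)⁻¹·Kᵀ·(x' − x̄) = [-6]
z = y + H·x̄ = [-6] + [5] = [-1]

z = [-1]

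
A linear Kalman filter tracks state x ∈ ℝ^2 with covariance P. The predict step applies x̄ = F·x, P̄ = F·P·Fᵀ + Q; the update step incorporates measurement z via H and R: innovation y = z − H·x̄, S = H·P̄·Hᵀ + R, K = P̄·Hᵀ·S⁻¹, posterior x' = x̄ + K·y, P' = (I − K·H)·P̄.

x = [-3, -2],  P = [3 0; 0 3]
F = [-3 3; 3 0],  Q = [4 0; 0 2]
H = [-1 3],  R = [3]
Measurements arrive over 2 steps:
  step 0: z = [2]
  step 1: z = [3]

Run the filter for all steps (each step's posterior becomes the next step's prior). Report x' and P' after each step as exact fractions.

step 0: x' = [-749/121, -177/121], P' = [8751/484 1389/242; 1389/242 260/121]
step 1: x' = [166002/270397, 316911/270397], P' = [2880303/540794 429720/270397; 429720/270397 432949/540794]

step 0: x̄ = F·x = [3, -9]
step 0: P̄ = F·P·Fᵀ + Q = [58 -27; -27 29]
step 0: y = z − H·x̄ = [32]
step 0: S = H·P̄·Hᵀ + R = [484]
step 0: K = P̄·Hᵀ·S⁻¹ = [-139/484; 57/242]
step 0: x' = x̄ + K·y = [-749/121, -177/121]
step 0: P' = (I − K·H)·P̄ = [8751/484 1389/242; 1389/242 260/121]
step 1: x̄ = F·x = [156/11, -2247/121]
step 1: P̄ = F·P·Fᵀ + Q = [331/4 -4887/44; -4887/44 79727/484]
step 1: y = z − H·x̄ = [8820/121]
step 1: S = H·P̄·Hᵀ + R = [270397/121]
step 1: K = P̄·Hᵀ·S⁻¹ = [-100661/540794; 146469/540794]
step 1: x' = x̄ + K·y = [166002/270397, 316911/270397]
step 1: P' = (I − K·H)·P̄ = [2880303/540794 429720/270397; 429720/270397 432949/540794]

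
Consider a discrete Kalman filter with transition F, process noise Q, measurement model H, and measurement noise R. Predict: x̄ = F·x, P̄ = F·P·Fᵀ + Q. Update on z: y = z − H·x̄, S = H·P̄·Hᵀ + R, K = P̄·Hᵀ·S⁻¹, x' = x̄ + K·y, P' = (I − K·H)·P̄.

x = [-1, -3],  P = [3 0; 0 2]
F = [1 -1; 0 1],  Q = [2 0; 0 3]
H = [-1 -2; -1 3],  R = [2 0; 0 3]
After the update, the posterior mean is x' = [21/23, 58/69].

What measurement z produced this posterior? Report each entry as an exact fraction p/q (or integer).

x̄ = F·x = [2, -3]
P̄ = F·P·Fᵀ + Q = [7 -2; -2 5]
S = H·P̄·Hᵀ + R = [21 -21; -21 67]
K = P̄·Hᵀ·S⁻¹ = [-79/161 -8/23; -179/966 9/46]
x' − x̄ = [-25/23, 265/69] = K·y
y = (KᵀK)⁻¹·Kᵀ·(x' − x̄) = [-7, 13]
z = y + H·x̄ = [-7, 13] + [4, -11] = [-3, 2]

z = [-3, 2]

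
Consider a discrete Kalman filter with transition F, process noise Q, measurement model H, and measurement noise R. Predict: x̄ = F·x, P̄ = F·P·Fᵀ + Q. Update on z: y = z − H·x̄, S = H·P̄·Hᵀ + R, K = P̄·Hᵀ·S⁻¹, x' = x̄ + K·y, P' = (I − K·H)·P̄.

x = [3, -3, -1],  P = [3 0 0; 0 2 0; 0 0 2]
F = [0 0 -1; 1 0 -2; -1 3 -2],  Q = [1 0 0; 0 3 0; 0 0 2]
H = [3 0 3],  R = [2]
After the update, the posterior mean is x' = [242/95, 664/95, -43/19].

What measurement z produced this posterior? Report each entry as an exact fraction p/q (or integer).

z = [1]

x̄ = F·x = [1, 5, -10]
P̄ = F·P·Fᵀ + Q = [3 4 4; 4 14 5; 4 5 31]
S = H·P̄·Hᵀ + R = [380]
K = P̄·Hᵀ·S⁻¹ = [21/380; 27/380; 21/76]
x' − x̄ = [147/95, 189/95, 147/19] = K·y
y = (KᵀK)⁻¹·Kᵀ·(x' − x̄) = [28]
z = y + H·x̄ = [28] + [-27] = [1]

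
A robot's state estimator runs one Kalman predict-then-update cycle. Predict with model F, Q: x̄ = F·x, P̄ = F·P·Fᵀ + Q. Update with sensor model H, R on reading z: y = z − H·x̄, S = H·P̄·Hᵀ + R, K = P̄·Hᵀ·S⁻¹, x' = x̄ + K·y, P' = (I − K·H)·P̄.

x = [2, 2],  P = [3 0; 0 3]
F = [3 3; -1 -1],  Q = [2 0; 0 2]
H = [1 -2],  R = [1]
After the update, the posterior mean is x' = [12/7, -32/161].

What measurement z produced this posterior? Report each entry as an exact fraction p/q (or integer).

x̄ = F·x = [12, -4]
P̄ = F·P·Fᵀ + Q = [56 -18; -18 8]
S = H·P̄·Hᵀ + R = [161]
K = P̄·Hᵀ·S⁻¹ = [4/7; -34/161]
x' − x̄ = [-72/7, 612/161] = K·y
y = (KᵀK)⁻¹·Kᵀ·(x' − x̄) = [-18]
z = y + H·x̄ = [-18] + [20] = [2]

z = [2]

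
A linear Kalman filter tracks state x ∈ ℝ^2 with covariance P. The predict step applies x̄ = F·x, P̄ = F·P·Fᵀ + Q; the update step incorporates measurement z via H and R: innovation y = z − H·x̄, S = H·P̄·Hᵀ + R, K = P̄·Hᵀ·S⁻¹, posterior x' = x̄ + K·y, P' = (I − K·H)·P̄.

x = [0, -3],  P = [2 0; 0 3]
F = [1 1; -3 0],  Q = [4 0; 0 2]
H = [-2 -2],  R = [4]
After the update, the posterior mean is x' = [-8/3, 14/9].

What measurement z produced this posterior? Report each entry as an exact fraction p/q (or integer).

z = [2]

x̄ = F·x = [-3, 0]
P̄ = F·P·Fᵀ + Q = [9 -6; -6 20]
S = H·P̄·Hᵀ + R = [72]
K = P̄·Hᵀ·S⁻¹ = [-1/12; -7/18]
x' − x̄ = [1/3, 14/9] = K·y
y = (KᵀK)⁻¹·Kᵀ·(x' − x̄) = [-4]
z = y + H·x̄ = [-4] + [6] = [2]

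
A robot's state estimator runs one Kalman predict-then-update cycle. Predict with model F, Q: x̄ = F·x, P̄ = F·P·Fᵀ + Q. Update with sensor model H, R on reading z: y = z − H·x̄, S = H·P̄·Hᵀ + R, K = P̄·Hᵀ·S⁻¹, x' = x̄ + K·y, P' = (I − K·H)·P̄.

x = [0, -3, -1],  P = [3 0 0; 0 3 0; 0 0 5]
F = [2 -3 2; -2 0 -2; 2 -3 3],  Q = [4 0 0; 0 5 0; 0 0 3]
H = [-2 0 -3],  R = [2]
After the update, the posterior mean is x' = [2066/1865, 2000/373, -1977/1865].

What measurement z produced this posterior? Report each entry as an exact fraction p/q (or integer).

z = [1]

x̄ = F·x = [7, 2, 6]
P̄ = F·P·Fᵀ + Q = [63 -32 69; -32 37 -42; 69 -42 87]
S = H·P̄·Hᵀ + R = [1865]
K = P̄·Hᵀ·S⁻¹ = [-333/1865; 38/373; -399/1865]
x' − x̄ = [-10989/1865, 1254/373, -13167/1865] = K·y
y = (KᵀK)⁻¹·Kᵀ·(x' − x̄) = [33]
z = y + H·x̄ = [33] + [-32] = [1]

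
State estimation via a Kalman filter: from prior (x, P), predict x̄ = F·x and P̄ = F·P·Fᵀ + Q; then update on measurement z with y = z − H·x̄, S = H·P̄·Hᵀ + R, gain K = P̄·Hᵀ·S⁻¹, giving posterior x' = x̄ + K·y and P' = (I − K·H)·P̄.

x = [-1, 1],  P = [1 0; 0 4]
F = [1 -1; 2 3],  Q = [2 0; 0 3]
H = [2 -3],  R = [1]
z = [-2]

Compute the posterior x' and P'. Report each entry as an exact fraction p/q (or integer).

x̄ = F·x = [-2, 1]
P̄ = F·P·Fᵀ + Q = [7 -10; -10 43]
y = z − H·x̄ = [5]
S = H·P̄·Hᵀ + R = [536]
K = P̄·Hᵀ·S⁻¹ = [11/134; -149/536]
x' = x̄ + K·y = [-213/134, -209/536]
P' = (I − K·H)·P̄ = [227/67 299/134; 299/134 847/536]

x' = [-213/134, -209/536]
P' = [227/67 299/134; 299/134 847/536]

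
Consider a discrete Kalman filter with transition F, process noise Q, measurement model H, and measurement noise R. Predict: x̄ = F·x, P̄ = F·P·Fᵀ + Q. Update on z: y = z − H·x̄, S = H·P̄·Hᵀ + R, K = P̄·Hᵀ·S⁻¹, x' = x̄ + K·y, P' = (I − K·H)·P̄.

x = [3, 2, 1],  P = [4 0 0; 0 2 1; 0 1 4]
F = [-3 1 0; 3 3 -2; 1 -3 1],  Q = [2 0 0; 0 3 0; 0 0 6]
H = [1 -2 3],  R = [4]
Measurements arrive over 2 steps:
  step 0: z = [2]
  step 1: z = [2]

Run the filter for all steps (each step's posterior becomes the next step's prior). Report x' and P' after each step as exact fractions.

step 0: x' = [-2083/608, 975/608, 1695/608], P' = [21511/608 -10499/608 -14099/608; -10499/608 8527/608 8959/608; -14099/608 8959/608 10767/608]
step 1: x' = [1398400/227189, -2902000/681567, -955342/227189], P' = [65292659/227189 -36993669/227189 -46315615/227189; -36993669/227189 66513616/681567 26980447/227189; -46315615/227189 26980447/227189 33401379/227189]

step 0: x̄ = F·x = [-7, 13, -2]
step 0: P̄ = F·P·Fᵀ + Q = [40 -32 -17; -32 61 -5; -17 -5 26]
step 0: y = z − H·x̄ = [41]
step 0: S = H·P̄·Hᵀ + R = [608]
step 0: K = P̄·Hᵀ·S⁻¹ = [53/608; -169/608; 71/608]
step 0: x' = x̄ + K·y = [-2083/608, 975/608, 1695/608]
step 0: P' = (I − K·H)·P̄ = [21511/608 -10499/608 -14099/608; -10499/608 8527/608 8959/608; -14099/608 8959/608 10767/608]
step 1: x̄ = F·x = [903/76, -3357/304, -3313/608]
step 1: P̄ = F·P·Fᵀ + Q = [8323/19 -12971/38 -17981/76; -12971/38 46983/152 47891/304; -17981/76 47891/304 93711/608]
step 1: y = z − H·x̄ = [-9497/608]
step 1: S = H·P̄·Hᵀ + R = [681567/608]
step 1: K = P̄·Hᵀ·S⁻¹ = [83288/227189; -296054/681567; -18093/227189]
step 1: x' = x̄ + K·y = [1398400/227189, -2902000/681567, -955342/227189]
step 1: P' = (I − K·H)·P̄ = [65292659/227189 -36993669/227189 -46315615/227189; -36993669/227189 66513616/681567 26980447/227189; -46315615/227189 26980447/227189 33401379/227189]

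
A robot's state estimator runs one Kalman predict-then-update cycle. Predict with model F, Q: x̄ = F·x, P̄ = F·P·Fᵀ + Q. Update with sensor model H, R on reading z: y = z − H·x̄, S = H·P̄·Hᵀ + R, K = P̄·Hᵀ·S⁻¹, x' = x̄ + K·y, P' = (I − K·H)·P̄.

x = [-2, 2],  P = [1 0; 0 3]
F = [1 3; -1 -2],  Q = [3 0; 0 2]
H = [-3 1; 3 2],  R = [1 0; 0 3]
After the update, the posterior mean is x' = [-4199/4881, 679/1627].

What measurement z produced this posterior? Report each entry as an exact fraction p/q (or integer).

z = [3, -2]

x̄ = F·x = [4, -2]
P̄ = F·P·Fᵀ + Q = [31 -19; -19 15]
S = H·P̄·Hᵀ + R = [409 -192; -192 114]
K = P̄·Hᵀ·S⁻¹ = [-368/1627 991/9762; 504/1627 927/3254]
x' − x̄ = [-23723/4881, 3933/1627] = K·y
y = (KᵀK)⁻¹·Kᵀ·(x' − x̄) = [17, -10]
z = y + H·x̄ = [17, -10] + [-14, 8] = [3, -2]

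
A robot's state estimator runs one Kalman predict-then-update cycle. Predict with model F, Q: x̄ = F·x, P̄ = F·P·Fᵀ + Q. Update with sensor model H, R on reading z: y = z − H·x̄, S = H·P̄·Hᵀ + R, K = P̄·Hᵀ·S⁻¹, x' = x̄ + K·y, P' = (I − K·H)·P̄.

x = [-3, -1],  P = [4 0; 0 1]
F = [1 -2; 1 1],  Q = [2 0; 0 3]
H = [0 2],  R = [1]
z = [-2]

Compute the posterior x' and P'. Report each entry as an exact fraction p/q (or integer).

x̄ = F·x = [-1, -4]
P̄ = F·P·Fᵀ + Q = [10 2; 2 8]
y = z − H·x̄ = [6]
S = H·P̄·Hᵀ + R = [33]
K = P̄·Hᵀ·S⁻¹ = [4/33; 16/33]
x' = x̄ + K·y = [-3/11, -12/11]
P' = (I − K·H)·P̄ = [314/33 2/33; 2/33 8/33]

x' = [-3/11, -12/11]
P' = [314/33 2/33; 2/33 8/33]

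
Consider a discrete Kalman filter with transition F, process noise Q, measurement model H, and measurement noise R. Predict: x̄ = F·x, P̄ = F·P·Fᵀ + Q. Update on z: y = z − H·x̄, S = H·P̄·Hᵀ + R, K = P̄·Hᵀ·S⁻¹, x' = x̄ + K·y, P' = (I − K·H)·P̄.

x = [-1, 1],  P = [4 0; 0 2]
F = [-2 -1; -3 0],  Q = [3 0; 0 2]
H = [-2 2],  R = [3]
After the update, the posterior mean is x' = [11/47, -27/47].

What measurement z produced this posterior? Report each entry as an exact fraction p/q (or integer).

x̄ = F·x = [1, 3]
P̄ = F·P·Fᵀ + Q = [21 24; 24 38]
S = H·P̄·Hᵀ + R = [47]
K = P̄·Hᵀ·S⁻¹ = [6/47; 28/47]
x' − x̄ = [-36/47, -168/47] = K·y
y = (KᵀK)⁻¹·Kᵀ·(x' − x̄) = [-6]
z = y + H·x̄ = [-6] + [4] = [-2]

z = [-2]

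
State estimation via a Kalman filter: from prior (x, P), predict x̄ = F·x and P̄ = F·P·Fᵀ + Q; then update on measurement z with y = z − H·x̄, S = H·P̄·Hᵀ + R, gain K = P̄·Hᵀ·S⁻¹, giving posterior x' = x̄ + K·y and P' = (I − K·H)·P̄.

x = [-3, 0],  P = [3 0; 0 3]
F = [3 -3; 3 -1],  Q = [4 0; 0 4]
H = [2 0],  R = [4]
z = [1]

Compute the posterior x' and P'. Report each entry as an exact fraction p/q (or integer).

x' = [20/59, -189/59]
P' = [58/59 36/59; 36/59 710/59]

x̄ = F·x = [-9, -9]
P̄ = F·P·Fᵀ + Q = [58 36; 36 34]
y = z − H·x̄ = [19]
S = H·P̄·Hᵀ + R = [236]
K = P̄·Hᵀ·S⁻¹ = [29/59; 18/59]
x' = x̄ + K·y = [20/59, -189/59]
P' = (I − K·H)·P̄ = [58/59 36/59; 36/59 710/59]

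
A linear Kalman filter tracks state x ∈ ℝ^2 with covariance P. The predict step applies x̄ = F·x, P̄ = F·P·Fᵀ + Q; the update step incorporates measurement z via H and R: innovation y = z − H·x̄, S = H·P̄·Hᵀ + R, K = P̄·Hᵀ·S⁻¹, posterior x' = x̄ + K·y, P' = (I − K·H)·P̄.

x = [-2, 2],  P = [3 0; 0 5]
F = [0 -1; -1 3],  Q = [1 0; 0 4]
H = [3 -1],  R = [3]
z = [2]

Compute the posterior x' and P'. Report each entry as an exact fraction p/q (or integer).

x' = [130/199, 40/199]
P' = [105/199 216/199; 216/199 939/199]

x̄ = F·x = [-2, 8]
P̄ = F·P·Fᵀ + Q = [6 -15; -15 52]
y = z − H·x̄ = [16]
S = H·P̄·Hᵀ + R = [199]
K = P̄·Hᵀ·S⁻¹ = [33/199; -97/199]
x' = x̄ + K·y = [130/199, 40/199]
P' = (I − K·H)·P̄ = [105/199 216/199; 216/199 939/199]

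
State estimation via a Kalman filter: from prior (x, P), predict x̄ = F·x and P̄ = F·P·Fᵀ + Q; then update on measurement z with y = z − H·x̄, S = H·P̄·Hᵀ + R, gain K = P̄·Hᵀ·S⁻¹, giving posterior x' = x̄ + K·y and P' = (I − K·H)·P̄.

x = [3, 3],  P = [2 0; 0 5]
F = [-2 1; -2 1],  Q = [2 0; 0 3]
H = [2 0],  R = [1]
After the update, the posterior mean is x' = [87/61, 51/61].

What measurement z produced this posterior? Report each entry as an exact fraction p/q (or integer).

z = [3]

x̄ = F·x = [-3, -3]
P̄ = F·P·Fᵀ + Q = [15 13; 13 16]
S = H·P̄·Hᵀ + R = [61]
K = P̄·Hᵀ·S⁻¹ = [30/61; 26/61]
x' − x̄ = [270/61, 234/61] = K·y
y = (KᵀK)⁻¹·Kᵀ·(x' − x̄) = [9]
z = y + H·x̄ = [9] + [-6] = [3]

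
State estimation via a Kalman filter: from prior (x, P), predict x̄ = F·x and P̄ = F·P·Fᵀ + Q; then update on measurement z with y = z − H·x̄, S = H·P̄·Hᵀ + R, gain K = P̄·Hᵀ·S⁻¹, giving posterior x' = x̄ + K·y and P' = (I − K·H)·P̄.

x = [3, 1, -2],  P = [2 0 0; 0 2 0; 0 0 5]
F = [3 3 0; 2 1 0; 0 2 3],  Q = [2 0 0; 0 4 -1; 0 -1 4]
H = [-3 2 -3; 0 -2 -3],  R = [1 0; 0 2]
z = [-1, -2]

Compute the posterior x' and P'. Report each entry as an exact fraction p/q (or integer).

x' = [758958/78803, 584525/78803, -341186/78803]
P' = [1612726/78803 1197534/78803 -807456/78803; 1197534/78803 903493/78803 -596424/78803; -807456/78803 -596424/78803 410802/78803]

x̄ = F·x = [12, 7, -4]
P̄ = F·P·Fᵀ + Q = [38 18 12; 18 14 3; 12 3 57]
y = z − H·x̄ = [9, 0]
S = H·P̄·Hᵀ + R = [876 673; 673 607]
K = P̄·Hᵀ·S⁻¹ = [-20742/78803 13650/78803; 3656/78803 -8857/78803; -2886/78803 -19779/78803]
x' = x̄ + K·y = [758958/78803, 584525/78803, -341186/78803]
P' = (I − K·H)·P̄ = [1612726/78803 1197534/78803 -807456/78803; 1197534/78803 903493/78803 -596424/78803; -807456/78803 -596424/78803 410802/78803]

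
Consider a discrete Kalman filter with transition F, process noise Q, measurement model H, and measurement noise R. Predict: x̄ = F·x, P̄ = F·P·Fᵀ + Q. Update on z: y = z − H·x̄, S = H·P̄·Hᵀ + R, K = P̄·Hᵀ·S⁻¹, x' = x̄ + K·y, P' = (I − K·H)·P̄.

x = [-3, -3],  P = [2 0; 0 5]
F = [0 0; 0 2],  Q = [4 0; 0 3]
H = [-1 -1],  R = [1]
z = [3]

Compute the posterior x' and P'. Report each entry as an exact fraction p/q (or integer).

x̄ = F·x = [0, -6]
P̄ = F·P·Fᵀ + Q = [4 0; 0 23]
y = z − H·x̄ = [-3]
S = H·P̄·Hᵀ + R = [28]
K = P̄·Hᵀ·S⁻¹ = [-1/7; -23/28]
x' = x̄ + K·y = [3/7, -99/28]
P' = (I − K·H)·P̄ = [24/7 -23/7; -23/7 115/28]

x' = [3/7, -99/28]
P' = [24/7 -23/7; -23/7 115/28]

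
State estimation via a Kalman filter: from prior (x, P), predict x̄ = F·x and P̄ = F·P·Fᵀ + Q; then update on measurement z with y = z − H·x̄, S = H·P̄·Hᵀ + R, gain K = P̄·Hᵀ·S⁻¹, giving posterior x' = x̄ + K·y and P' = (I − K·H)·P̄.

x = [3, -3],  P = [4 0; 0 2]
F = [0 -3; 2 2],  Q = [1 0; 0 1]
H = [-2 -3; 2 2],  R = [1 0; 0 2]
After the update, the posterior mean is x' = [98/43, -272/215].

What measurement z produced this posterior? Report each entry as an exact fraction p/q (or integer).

x̄ = F·x = [9, 0]
P̄ = F·P·Fᵀ + Q = [19 -12; -12 25]
S = H·P̄·Hᵀ + R = [158 -106; -106 82]
K = P̄·Hᵀ·S⁻¹ = [33/43 50/43; -713/860 -649/860]
x' − x̄ = [-289/43, -272/215] = K·y
y = (KᵀK)⁻¹·Kᵀ·(x' − x̄) = [17, -17]
z = y + H·x̄ = [17, -17] + [-18, 18] = [-1, 1]

z = [-1, 1]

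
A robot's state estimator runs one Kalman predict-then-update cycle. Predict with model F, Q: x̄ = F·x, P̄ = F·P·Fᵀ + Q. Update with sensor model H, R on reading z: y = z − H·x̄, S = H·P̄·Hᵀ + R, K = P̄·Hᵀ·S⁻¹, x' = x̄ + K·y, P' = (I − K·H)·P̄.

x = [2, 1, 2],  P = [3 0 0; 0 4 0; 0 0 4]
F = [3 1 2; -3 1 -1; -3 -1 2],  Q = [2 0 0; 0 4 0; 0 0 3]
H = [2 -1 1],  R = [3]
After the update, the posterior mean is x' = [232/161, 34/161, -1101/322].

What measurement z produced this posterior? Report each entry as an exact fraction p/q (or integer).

x̄ = F·x = [11, -7, -3]
P̄ = F·P·Fᵀ + Q = [49 -31 -15; -31 39 15; -15 15 50]
S = H·P̄·Hᵀ + R = [322]
K = P̄·Hᵀ·S⁻¹ = [57/161; -43/161; 5/322]
x' − x̄ = [-1539/161, 1161/161, -135/322] = K·y
y = (KᵀK)⁻¹·Kᵀ·(x' − x̄) = [-27]
z = y + H·x̄ = [-27] + [26] = [-1]

z = [-1]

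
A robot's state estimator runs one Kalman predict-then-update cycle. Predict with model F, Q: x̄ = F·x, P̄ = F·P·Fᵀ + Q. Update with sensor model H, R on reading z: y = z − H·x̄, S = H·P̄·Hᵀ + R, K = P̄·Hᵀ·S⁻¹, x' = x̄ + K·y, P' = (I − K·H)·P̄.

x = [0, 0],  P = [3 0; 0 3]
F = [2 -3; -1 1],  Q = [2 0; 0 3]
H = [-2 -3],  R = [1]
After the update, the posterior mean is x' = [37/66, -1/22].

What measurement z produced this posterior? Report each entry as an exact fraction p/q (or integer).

x̄ = F·x = [0, 0]
P̄ = F·P·Fᵀ + Q = [41 -15; -15 9]
S = H·P̄·Hᵀ + R = [66]
K = P̄·Hᵀ·S⁻¹ = [-37/66; 1/22]
x' − x̄ = [37/66, -1/22] = K·y
y = (KᵀK)⁻¹·Kᵀ·(x' − x̄) = [-1]
z = y + H·x̄ = [-1] + [0] = [-1]

z = [-1]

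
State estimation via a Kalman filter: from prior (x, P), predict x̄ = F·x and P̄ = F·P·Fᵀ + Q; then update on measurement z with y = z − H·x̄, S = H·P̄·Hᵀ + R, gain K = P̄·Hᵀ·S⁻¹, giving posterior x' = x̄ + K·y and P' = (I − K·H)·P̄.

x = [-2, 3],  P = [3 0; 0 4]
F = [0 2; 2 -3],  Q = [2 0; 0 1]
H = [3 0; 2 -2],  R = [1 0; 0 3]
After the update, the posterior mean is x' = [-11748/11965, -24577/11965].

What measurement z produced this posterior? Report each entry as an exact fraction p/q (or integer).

z = [-3, 2]

x̄ = F·x = [6, -13]
P̄ = F·P·Fᵀ + Q = [18 -24; -24 49]
S = H·P̄·Hᵀ + R = [163 252; 252 463]
K = P̄·Hᵀ·S⁻¹ = [3834/11965 84/11965; 3456/11965 -5654/11965]
x' − x̄ = [-83538/11965, 130968/11965] = K·y
y = (KᵀK)⁻¹·Kᵀ·(x' − x̄) = [-21, -36]
z = y + H·x̄ = [-21, -36] + [18, 38] = [-3, 2]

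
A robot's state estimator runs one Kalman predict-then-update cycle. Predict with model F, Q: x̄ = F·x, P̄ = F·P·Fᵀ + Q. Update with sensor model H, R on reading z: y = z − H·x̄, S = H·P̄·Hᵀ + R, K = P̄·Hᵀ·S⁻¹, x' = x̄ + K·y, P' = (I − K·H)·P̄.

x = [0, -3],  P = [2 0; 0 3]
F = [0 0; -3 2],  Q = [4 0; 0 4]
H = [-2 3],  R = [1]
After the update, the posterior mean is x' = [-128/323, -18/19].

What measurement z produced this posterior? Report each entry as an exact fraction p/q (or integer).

z = [-2]

x̄ = F·x = [0, -6]
P̄ = F·P·Fᵀ + Q = [4 0; 0 34]
S = H·P̄·Hᵀ + R = [323]
K = P̄·Hᵀ·S⁻¹ = [-8/323; 6/19]
x' − x̄ = [-128/323, 96/19] = K·y
y = (KᵀK)⁻¹·Kᵀ·(x' − x̄) = [16]
z = y + H·x̄ = [16] + [-18] = [-2]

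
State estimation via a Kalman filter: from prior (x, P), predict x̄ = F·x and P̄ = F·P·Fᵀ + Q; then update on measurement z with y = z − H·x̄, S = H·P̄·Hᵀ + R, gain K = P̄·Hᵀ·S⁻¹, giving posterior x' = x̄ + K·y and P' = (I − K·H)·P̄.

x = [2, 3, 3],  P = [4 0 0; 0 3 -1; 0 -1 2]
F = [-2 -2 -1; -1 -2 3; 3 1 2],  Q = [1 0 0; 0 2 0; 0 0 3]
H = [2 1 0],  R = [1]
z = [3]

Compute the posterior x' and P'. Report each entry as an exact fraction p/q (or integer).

x̄ = F·x = [-13, 1, 15]
P̄ = F·P·Fᵀ + Q = [27 18 -29; 18 48 -5; -29 -5 46]
y = z − H·x̄ = [28]
S = H·P̄·Hᵀ + R = [229]
K = P̄·Hᵀ·S⁻¹ = [72/229; 84/229; -63/229]
x' = x̄ + K·y = [-961/229, 2581/229, 1671/229]
P' = (I − K·H)·P̄ = [999/229 -1926/229 -2105/229; -1926/229 3936/229 4147/229; -2105/229 4147/229 6565/229]

x' = [-961/229, 2581/229, 1671/229]
P' = [999/229 -1926/229 -2105/229; -1926/229 3936/229 4147/229; -2105/229 4147/229 6565/229]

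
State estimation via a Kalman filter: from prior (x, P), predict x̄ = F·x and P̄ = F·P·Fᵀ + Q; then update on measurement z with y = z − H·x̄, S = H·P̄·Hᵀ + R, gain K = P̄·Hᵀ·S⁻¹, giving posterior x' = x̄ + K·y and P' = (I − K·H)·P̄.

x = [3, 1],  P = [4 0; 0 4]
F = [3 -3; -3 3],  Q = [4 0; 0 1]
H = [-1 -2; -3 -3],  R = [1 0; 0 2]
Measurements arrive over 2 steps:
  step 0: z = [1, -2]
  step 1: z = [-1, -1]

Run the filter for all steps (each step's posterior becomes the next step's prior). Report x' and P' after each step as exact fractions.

step 0: x' = [8230/3483, -5956/3483], P' = [6340/3483 -4876/3483; -4876/3483 4150/3483]
step 1: x' = [-15848/2969061, 1142249/2969061], P' = [1790466/989687 -1376338/989687; -1376338/989687 1171596/989687]

step 0: x̄ = F·x = [6, -6]
step 0: P̄ = F·P·Fᵀ + Q = [76 -72; -72 73]
step 0: y = z − H·x̄ = [-5, -2]
step 0: S = H·P̄·Hᵀ + R = [81 18; 18 47]
step 0: K = P̄·Hᵀ·S⁻¹ = [3412/3483 -244/387; -3424/3483 121/387]
step 0: x' = x̄ + K·y = [8230/3483, -5956/3483]
step 0: P' = (I − K·H)·P̄ = [6340/3483 -4876/3483; -4876/3483 4150/3483]
step 1: x̄ = F·x = [14186/1161, -14186/1161]
step 1: P̄ = F·P·Fᵀ + Q = [21790/387 -20242/387; -20242/387 20629/387]
step 1: y = z − H·x̄ = [-15347/1161, -1]
step 1: S = H·P̄·Hᵀ + R = [23725/387 18; 18 47]
step 1: K = P̄·Hᵀ·S⁻¹ = [962210/989687 -621192/989687; -966854/989687 307113/989687]
step 1: x' = x̄ + K·y = [-15848/2969061, 1142249/2969061]
step 1: P' = (I − K·H)·P̄ = [1790466/989687 -1376338/989687; -1376338/989687 1171596/989687]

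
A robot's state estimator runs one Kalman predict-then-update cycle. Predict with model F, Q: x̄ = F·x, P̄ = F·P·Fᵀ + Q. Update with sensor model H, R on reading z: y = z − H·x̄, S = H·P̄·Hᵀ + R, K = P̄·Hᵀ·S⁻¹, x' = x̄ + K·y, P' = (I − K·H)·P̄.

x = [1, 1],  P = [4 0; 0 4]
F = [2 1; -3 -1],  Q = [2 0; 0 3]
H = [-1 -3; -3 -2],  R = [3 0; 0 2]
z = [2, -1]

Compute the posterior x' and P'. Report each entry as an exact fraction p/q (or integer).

x̄ = F·x = [3, -4]
P̄ = F·P·Fᵀ + Q = [22 -28; -28 43]
y = z − H·x̄ = [-7, 0]
S = H·P̄·Hᵀ + R = [244 16; 16 36]
K = P̄·Hᵀ·S⁻¹ = [23/82 -33/82; -901/2132 141/1066]
x' = x̄ + K·y = [85/82, -2221/2132]
P' = (I − K·H)·P̄ = [24/41 -39/82; -39/82 1239/2132]

x' = [85/82, -2221/2132]
P' = [24/41 -39/82; -39/82 1239/2132]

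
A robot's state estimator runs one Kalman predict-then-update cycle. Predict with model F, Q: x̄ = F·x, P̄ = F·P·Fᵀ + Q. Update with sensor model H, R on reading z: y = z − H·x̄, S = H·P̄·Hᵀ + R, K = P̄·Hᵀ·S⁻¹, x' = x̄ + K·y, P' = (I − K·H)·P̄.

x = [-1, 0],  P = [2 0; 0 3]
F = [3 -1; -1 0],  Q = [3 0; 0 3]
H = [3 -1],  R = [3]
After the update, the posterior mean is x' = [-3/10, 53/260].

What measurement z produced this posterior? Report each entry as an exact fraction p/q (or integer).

z = [-1]

x̄ = F·x = [-3, 1]
P̄ = F·P·Fᵀ + Q = [24 -6; -6 5]
S = H·P̄·Hᵀ + R = [260]
K = P̄·Hᵀ·S⁻¹ = [3/10; -23/260]
x' − x̄ = [27/10, -207/260] = K·y
y = (KᵀK)⁻¹·Kᵀ·(x' − x̄) = [9]
z = y + H·x̄ = [9] + [-10] = [-1]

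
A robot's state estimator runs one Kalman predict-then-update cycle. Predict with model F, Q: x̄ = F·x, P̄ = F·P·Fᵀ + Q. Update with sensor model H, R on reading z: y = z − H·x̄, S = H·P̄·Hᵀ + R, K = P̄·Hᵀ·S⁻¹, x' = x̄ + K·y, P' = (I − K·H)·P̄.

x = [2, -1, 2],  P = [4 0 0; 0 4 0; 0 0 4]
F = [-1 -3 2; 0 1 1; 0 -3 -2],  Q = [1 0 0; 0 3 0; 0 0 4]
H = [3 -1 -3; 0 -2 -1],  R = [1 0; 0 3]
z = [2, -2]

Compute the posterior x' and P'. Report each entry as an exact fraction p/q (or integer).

x̄ = F·x = [5, 1, -1]
P̄ = F·P·Fᵀ + Q = [57 -4 20; -4 11 -20; 20 -20 56]
y = z − H·x̄ = [-15, -1]
S = H·P̄·Hᵀ + R = [573 14; 14 23]
K = P̄·Hᵀ·S⁻¹ = [2813/12983 -8486/12983; 879/12983 -1664/12983; -1800/12983 -7936/12983]
x' = x̄ + K·y = [31206/12983, 1462/12983, 21953/12983]
P' = (I − K·H)·P̄ = [314704/12983 -172985/12983 371428/12983; -172985/12983 106962/12983 -208932/12983; 371428/12983 -208932/12983 441672/12983]

x' = [31206/12983, 1462/12983, 21953/12983]
P' = [314704/12983 -172985/12983 371428/12983; -172985/12983 106962/12983 -208932/12983; 371428/12983 -208932/12983 441672/12983]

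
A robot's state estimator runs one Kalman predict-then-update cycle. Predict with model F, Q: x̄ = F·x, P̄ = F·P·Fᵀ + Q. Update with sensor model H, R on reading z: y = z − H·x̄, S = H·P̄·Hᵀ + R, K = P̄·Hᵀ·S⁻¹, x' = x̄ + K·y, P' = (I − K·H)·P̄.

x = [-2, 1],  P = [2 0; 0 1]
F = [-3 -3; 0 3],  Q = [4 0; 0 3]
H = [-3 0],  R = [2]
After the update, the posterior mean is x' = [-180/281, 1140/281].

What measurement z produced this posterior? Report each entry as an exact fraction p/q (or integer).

z = [2]

x̄ = F·x = [3, 3]
P̄ = F·P·Fᵀ + Q = [31 -9; -9 12]
S = H·P̄·Hᵀ + R = [281]
K = P̄·Hᵀ·S⁻¹ = [-93/281; 27/281]
x' − x̄ = [-1023/281, 297/281] = K·y
y = (KᵀK)⁻¹·Kᵀ·(x' − x̄) = [11]
z = y + H·x̄ = [11] + [-9] = [2]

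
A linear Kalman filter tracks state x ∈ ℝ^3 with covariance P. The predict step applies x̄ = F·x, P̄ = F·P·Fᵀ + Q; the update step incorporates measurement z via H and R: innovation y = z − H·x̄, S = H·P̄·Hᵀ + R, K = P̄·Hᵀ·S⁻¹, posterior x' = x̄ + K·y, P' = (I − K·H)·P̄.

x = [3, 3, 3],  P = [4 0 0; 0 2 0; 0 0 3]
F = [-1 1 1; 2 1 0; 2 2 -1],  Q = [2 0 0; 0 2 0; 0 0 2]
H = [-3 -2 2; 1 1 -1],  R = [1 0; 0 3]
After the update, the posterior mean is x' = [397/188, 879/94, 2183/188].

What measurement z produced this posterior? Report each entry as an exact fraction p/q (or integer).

x̄ = F·x = [3, 9, 9]
P̄ = F·P·Fᵀ + Q = [11 -6 -7; -6 20 20; -7 20 29]
S = H·P̄·Hᵀ + R = [148 -56; -56 25]
K = P̄·Hᵀ·S⁻¹ = [-203/564 -46/141; 19/94 10/47; 79/564 -46/141]
x' − x̄ = [-167/188, 33/94, 491/188] = K·y
y = (KᵀK)⁻¹·Kᵀ·(x' − x̄) = [7, -5]
z = y + H·x̄ = [7, -5] + [-9, 3] = [-2, -2]

z = [-2, -2]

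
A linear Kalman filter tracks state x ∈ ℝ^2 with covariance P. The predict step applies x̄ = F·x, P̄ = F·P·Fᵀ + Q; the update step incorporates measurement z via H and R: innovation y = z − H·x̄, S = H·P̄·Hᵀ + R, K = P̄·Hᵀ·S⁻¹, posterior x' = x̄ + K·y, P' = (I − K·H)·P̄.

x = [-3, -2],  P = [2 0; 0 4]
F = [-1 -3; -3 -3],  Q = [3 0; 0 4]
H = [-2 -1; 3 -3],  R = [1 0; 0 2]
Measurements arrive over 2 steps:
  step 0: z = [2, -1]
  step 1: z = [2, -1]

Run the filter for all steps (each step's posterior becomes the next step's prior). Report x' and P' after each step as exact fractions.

step 0: x' = [-39160/50651, -19105/50651], P' = [6836/50651 3154/50651; 3154/50651 10554/50651]
step 1: x' = [-12070894/16837929, -5922197/16837929], P' = [20068748/151541361 9180934/151541361; 9180934/151541361 31004222/151541361]

step 0: x̄ = F·x = [9, 15]
step 0: P̄ = F·P·Fᵀ + Q = [41 42; 42 58]
step 0: y = z − H·x̄ = [35, 17]
step 0: S = H·P̄·Hᵀ + R = [391 54; 54 137]
step 0: K = P̄·Hᵀ·S⁻¹ = [-16826/50651 5523/50651; -16862/50651 -11100/50651]
step 0: x' = x̄ + K·y = [-39160/50651, -19105/50651]
step 0: P' = (I − K·H)·P̄ = [6836/50651 3154/50651; 3154/50651 10554/50651]
step 1: x̄ = F·x = [96475/50651, 174795/50651]
step 1: P̄ = F·P·Fᵀ + Q = [272699/50651 153342/50651; 153342/50651 415886/50651]
step 1: y = z − H·x̄ = [469047/50651, 184309/50651]
step 1: S = H·P̄·Hᵀ + R = [2170701/50651 71490/50651; 71490/50651 3538411/50651]
step 1: K = P̄·Hᵀ·S⁻¹ = [-49318430/151541361 5443907/50513787; -49366090/151541361 -10911644/50513787]
step 1: x' = x̄ + K·y = [-12070894/16837929, -5922197/16837929]
step 1: P' = (I − K·H)·P̄ = [20068748/151541361 9180934/151541361; 9180934/151541361 31004222/151541361]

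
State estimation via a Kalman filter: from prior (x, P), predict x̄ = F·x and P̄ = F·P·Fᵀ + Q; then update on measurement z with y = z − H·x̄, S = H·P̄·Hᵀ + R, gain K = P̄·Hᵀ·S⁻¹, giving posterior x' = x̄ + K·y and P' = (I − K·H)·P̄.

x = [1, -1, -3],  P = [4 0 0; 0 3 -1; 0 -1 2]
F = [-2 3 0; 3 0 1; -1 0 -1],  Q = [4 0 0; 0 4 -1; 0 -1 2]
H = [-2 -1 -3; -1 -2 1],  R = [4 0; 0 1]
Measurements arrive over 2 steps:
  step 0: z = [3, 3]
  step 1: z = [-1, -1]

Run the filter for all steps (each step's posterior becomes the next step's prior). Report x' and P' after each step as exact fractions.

step 0: x' = [-31873/6987, 17774/11645, 53089/34935], P' = [37237/6987 -8305/2329 -12629/6987; -8305/2329 30708/11645 14986/11645; -12629/6987 14986/11645 31856/34935]
step 1: x' = [798007591/462154689, -116503300/154051563, -249387791/462154689], P' = [2717548372/462154689 -602808676/154051563 -895906040/462154689; -602808676/154051563 146184197/51350521 209574719/154051563; -895906040/462154689 209574719/154051563 427193089/462154689]

step 0: x̄ = F·x = [-5, 0, 2]
step 0: P̄ = F·P·Fᵀ + Q = [47 -27 11; -27 42 -15; 11 -15 8]
step 0: y = z − H·x̄ = [-1, -4]
step 0: S = H·P̄·Hᵀ + R = [240 -45; -45 154]
step 0: K = P̄·Hᵀ·S⁻¹ = [-2918/6987 -12/2329; 1846/11645 -981/2329; -3559/34935 339/2329]
step 0: x' = x̄ + K·y = [-31873/6987, 17774/11645, 53089/34935]
step 0: P' = (I − K·H)·P̄ = [37237/6987 -8305/2329 -12629/6987; -8305/2329 30708/11645 14986/11645; -12629/6987 14986/11645 31856/34935]
step 1: x̄ = F·x = [478696/34935, -425006/34935, 106276/34935]
step 1: P̄ = F·P·Fᵀ + Q = [3208496/34935 -1977121/34935 484931/34935; -1977121/34935 1468391/34935 -372766/34935; 484931/34935 -372766/34935 161621/34935]
step 1: y = z − H·x̄ = [272093/11645, -512527/34935]
step 1: S = H·P̄·Hᵀ + R = [3856932/11645 -798531/11645; -798531/11645 1891334/34935]
step 1: K = P̄·Hᵀ·S⁻¹ = [-234738149/462154689 377516/51350521; 34585151/154051563 -21573929/51350521; -29622836/462154689 7294535/51350521]
step 1: x' = x̄ + K·y = [798007591/462154689, -116503300/154051563, -249387791/462154689]
step 1: P' = (I − K·H)·P̄ = [2717548372/462154689 -602808676/154051563 -895906040/462154689; -602808676/154051563 146184197/51350521 209574719/154051563; -895906040/462154689 209574719/154051563 427193089/462154689]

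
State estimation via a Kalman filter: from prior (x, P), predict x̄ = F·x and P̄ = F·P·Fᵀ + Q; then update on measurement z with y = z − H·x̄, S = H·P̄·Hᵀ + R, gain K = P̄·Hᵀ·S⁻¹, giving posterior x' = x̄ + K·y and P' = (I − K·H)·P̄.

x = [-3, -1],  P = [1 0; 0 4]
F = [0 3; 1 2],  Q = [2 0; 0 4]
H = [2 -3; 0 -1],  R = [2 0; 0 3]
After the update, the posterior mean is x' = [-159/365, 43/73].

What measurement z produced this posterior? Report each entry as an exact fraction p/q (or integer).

z = [-3, -1]

x̄ = F·x = [-3, -5]
P̄ = F·P·Fᵀ + Q = [38 24; 24 21]
S = H·P̄·Hᵀ + R = [55 15; 15 24]
K = P̄·Hᵀ·S⁻¹ = [152/365 -92/73; -3/73 -62/73]
x' − x̄ = [936/365, 408/73] = K·y
y = (KᵀK)⁻¹·Kᵀ·(x' − x̄) = [-12, -6]
z = y + H·x̄ = [-12, -6] + [9, 5] = [-3, -1]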